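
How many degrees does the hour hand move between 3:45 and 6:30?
The hour hand moves 0.5 degrees per minute.
Time elapsed: 6:30 - 3:45 = 165 minutes
Angular displacement: 165 x 0.5 = 82.5 degrees

Final answer: 82.5 degrees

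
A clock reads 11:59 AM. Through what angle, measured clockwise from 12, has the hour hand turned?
The hour hand moves 30 degrees per hour and 0.5 degrees per minute.
At 11:59: (11) x 30 + 59 x 0.5 = 330 + 29.5 = 359.5 degrees

Final answer: 359.5 degrees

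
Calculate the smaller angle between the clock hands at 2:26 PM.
Hour hand position: 2 x 30 + 26 x 0.5 = 73 degrees
Minute hand position: 26 x 6 = 156 degrees
Difference: |73 - 156| = 83 degrees
The angle between the hands is 83 degrees

Final answer: 83 degrees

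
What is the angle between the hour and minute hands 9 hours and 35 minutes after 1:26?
First find the time 9 hours and 35 minutes after 1:26.
Total minutes: 1 x 60 + 26 + 9 x 60 + 35 = 661.
661 mod 720 = 661 minutes = 11:01.
Now compute the angle at 11:01:
Hour hand: 11 x 30 + 1 x 0.5 = 330.5 degrees
Minute hand: 1 x 6 = 6 degrees
Difference: |330.5 - 6| = 324.5 degrees
Smaller angle: 360 - 324.5 = 35.5 degrees

Final answer: 35.5 degrees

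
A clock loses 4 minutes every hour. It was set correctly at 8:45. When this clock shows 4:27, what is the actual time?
For every 60 true minutes, the faulty clock advances 56 minutes, so 1 faulty-clock minute corresponds to 60/56 true minutes.
From 8:45 to 4:27 on the faulty dial is 462 minutes.
True elapsed: 462 x 60/56 = 495 minutes = 8 hours and 15 minutes.
True time: 8:45 + 8 hours and 15 minutes = 5:00.

Final answer: 5:00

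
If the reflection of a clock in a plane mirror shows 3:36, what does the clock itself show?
Reflection across the vertical (12-6) axis maps a hand at angle A degrees to (360 - A) degrees, which sends a reading of T minutes past 12:00 to (720 - T) minutes past 12:00.
Mirror reads 3:36 = 216 minutes past 12:00.
Actual time: (720 - 216) mod 720 = 504 minutes = 8:24.

Final answer: 8:24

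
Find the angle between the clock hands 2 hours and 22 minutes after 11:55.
First find the time 2 hours and 22 minutes after 11:55.
Total minutes: 11 x 60 + 55 + 2 x 60 + 22 = 857.
857 mod 720 = 137 minutes = 2:17.
Now compute the angle at 2:17:
Hour hand: 2 x 30 + 17 x 0.5 = 68.5 degrees
Minute hand: 17 x 6 = 102 degrees
Difference: |68.5 - 102| = 33.5 degrees
The angle is 33.5 degrees

Final answer: 33.5 degrees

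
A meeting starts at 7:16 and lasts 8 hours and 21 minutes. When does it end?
Starting time: 7:16
Adding 21 minutes to 16 minutes: 16 + 21 = 37 minutes
Adding 8 hours: 7 + 8 = 15 - 12 = 3
Final time: 3:37

Final answer: 3:37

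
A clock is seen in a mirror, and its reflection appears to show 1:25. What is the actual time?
Reflection across the vertical (12-6) axis maps a hand at angle A degrees to (360 - A) degrees, which sends a reading of T minutes past 12:00 to (720 - T) minutes past 12:00.
Mirror reads 1:25 = 85 minutes past 12:00.
Actual time: (720 - 85) mod 720 = 635 minutes = 10:35.

Final answer: 10:35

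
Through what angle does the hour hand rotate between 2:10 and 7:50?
The hour hand moves 0.5 degrees per minute.
Time elapsed: 7:50 - 2:10 = 340 minutes
Angular displacement: 340 x 0.5 = 170 degrees

Final answer: 170 degrees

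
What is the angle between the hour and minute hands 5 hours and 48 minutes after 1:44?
First find the time 5 hours and 48 minutes after 1:44.
Total minutes: 1 x 60 + 44 + 5 x 60 + 48 = 452.
452 mod 720 = 452 minutes = 7:32.
Now compute the angle at 7:32:
Hour hand: 7 x 30 + 32 x 0.5 = 226 degrees
Minute hand: 32 x 6 = 192 degrees
Difference: |226 - 192| = 34 degrees
The angle is 34 degrees

Final answer: 34 degrees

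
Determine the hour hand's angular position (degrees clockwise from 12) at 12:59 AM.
The hour hand moves 30 degrees per hour and 0.5 degrees per minute.
At 12:59: (0) x 30 + 59 x 0.5 = 0 + 29.5 = 29.5 degrees

Final answer: 29.5 degrees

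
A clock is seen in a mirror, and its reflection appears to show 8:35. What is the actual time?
Reflection across the vertical (12-6) axis maps a hand at angle A degrees to (360 - A) degrees, which sends a reading of T minutes past 12:00 to (720 - T) minutes past 12:00.
Mirror reads 8:35 = 515 minutes past 12:00.
Actual time: (720 - 515) mod 720 = 205 minutes = 3:25.

Final answer: 3:25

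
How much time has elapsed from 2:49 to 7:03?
From 2:49 to 7:03:
(7 x 60 + 3) - (2 x 60 + 49) = 423 - 169 = 254 minutes
= 4 hours and 14 minutes

Final answer: 4 hours and 14 minutes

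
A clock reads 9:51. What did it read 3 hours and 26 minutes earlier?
Starting time: 9:51 = 591 total minutes past 12:00
Subtracting: 3 hours and 26 minutes = 206 minutes
591 - 206 = 385 minutes
= 6 hours and 25 minutes past 12:00 = 6:25

Final answer: 6:25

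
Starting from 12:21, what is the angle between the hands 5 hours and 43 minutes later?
First find the time 5 hours and 43 minutes after 12:21.
Total minutes: 12 x 60 + 21 + 5 x 60 + 43 = 1084.
1084 mod 720 = 364 minutes = 6:04.
Now compute the angle at 6:04:
Hour hand: 6 x 30 + 4 x 0.5 = 182 degrees
Minute hand: 4 x 6 = 24 degrees
Difference: |182 - 24| = 158 degrees
The angle is 158 degrees

Final answer: 158 degrees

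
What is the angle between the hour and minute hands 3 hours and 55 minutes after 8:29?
First find the time 3 hours and 55 minutes after 8:29.
Total minutes: 8 x 60 + 29 + 3 x 60 + 55 = 744.
744 mod 720 = 24 minutes = 12:24.
Now compute the angle at 12:24:
Hour hand: 0 x 30 + 24 x 0.5 = 12 degrees
Minute hand: 24 x 6 = 144 degrees
Difference: |12 - 144| = 132 degrees
The angle is 132 degrees

Final answer: 132 degrees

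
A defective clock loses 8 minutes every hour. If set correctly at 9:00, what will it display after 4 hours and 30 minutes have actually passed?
For every 60 true minutes, the faulty clock advances 60 - 8 = 52 minutes.
True elapsed: 4 hours and 30 minutes = 270 minutes.
Faulty clock advances: 270 x 52/60 = 234 minutes (drift: 36 minutes behind).
Shown time: 9:00 + 234 minutes = 12:54.

Final answer: 12:54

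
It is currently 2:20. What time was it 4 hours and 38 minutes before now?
Starting time: 2:20 = 140 total minutes past 12:00
Subtracting: 4 hours and 38 minutes = 278 minutes
140 - 278 = -138 (negative, add 12 hours = 720) = 582 minutes
= 9 hours and 42 minutes past 12:00 = 9:42

Final answer: 9:42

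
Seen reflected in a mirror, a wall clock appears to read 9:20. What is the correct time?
Reflection across the vertical (12-6) axis maps a hand at angle A degrees to (360 - A) degrees, which sends a reading of T minutes past 12:00 to (720 - T) minutes past 12:00.
Mirror reads 9:20 = 560 minutes past 12:00.
Actual time: (720 - 560) mod 720 = 160 minutes = 2:40.

Final answer: 2:40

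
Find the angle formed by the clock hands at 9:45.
Hour hand position: 9 x 30 + 45 x 0.5 = 292.5 degrees
Minute hand position: 45 x 6 = 270 degrees
Difference: |292.5 - 270| = 22.5 degrees
The angle between the hands is 22.5 degrees

Final answer: 22.5 degrees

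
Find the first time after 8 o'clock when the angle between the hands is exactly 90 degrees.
At t minutes past 8:00, the hour hand is at 30 x 8 + 0.5t degrees and the minute hand is at 6t degrees.
The smaller angle between them is 90 degrees when |30H - 5.5t| = 90 or |30H - 5.5t| = 270.
With H = 8, solve 30 x 8 - 5.5t = +/- target for each target:
  t = (30 x 8 - 90) / 5.5 = 27.27
  t = (30 x 8 + 90) / 5.5 = 60 (outside (0, 60))
  t = (30 x 8 - 270) / 5.5 = -5.45 (outside (0, 60))
  t = (30 x 8 + 270) / 5.5 = 92.73 (outside (0, 60))
Valid solutions in (0, 60): {27.27} minutes.
The first occurrence is t = 27.27 minutes.
The hands form a 90-degree angle at 27.27 minutes past 8:00.

Final answer: 27.27 minutes past 8:00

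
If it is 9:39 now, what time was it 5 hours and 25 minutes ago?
Starting time: 9:39 = 579 total minutes past 12:00
Subtracting: 5 hours and 25 minutes = 325 minutes
579 - 325 = 254 minutes
= 4 hours and 14 minutes past 12:00 = 4:14

Final answer: 4:14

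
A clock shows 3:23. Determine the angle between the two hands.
Hour hand position: 3 x 30 + 23 x 0.5 = 101.5 degrees
Minute hand position: 23 x 6 = 138 degrees
Difference: |101.5 - 138| = 36.5 degrees
The angle between the hands is 36.5 degrees

Final answer: 36.5 degrees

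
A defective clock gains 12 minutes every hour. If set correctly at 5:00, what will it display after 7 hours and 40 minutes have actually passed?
For every 60 true minutes, the faulty clock advances 60 + 12 = 72 minutes.
True elapsed: 7 hours and 40 minutes = 460 minutes.
Faulty clock advances: 460 x 72/60 = 552 minutes (drift: 92 minutes ahead).
Shown time: 5:00 + 552 minutes = 2:12.

Final answer: 2:12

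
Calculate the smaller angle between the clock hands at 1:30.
Hour hand position: 1 x 30 + 30 x 0.5 = 45 degrees
Minute hand position: 30 x 6 = 180 degrees
Difference: |45 - 180| = 135 degrees
The angle between the hands is 135 degrees

Final answer: 135 degrees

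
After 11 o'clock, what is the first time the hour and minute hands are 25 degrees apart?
At t minutes past 11:00, the hour hand is at 30 x 11 + 0.5t degrees and the minute hand is at 6t degrees.
The smaller angle between them is 25 degrees when |30H - 5.5t| = 25 or |30H - 5.5t| = 335.
With H = 11, solve 30 x 11 - 5.5t = +/- target for each target:
  t = (30 x 11 - 25) / 5.5 = 55.45
  t = (30 x 11 + 25) / 5.5 = 64.55 (outside (0, 60))
  t = (30 x 11 - 335) / 5.5 = -0.91 (outside (0, 60))
  t = (30 x 11 + 335) / 5.5 = 120.91 (outside (0, 60))
Valid solutions in (0, 60): {55.45} minutes.
The first occurrence is t = 55.45 minutes.
The hands form a 25-degree angle at 55.45 minutes past 11:00.

Final answer: 55.45 minutes past 11:00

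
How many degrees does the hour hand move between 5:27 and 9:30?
The hour hand moves 0.5 degrees per minute.
Time elapsed: 9:30 - 5:27 = 243 minutes
Angular displacement: 243 x 0.5 = 121.5 degrees

Final answer: 121.5 degrees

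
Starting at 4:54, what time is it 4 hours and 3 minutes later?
Starting time: 4:54
Adding 3 minutes to 54 minutes: 54 + 3 = 57 minutes
Adding 4 hours: 4 + 4 = 8
Final time: 8:57

Final answer: 8:57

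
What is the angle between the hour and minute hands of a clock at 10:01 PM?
Hour hand position: 10 x 30 + 1 x 0.5 = 300.5 degrees
Minute hand position: 1 x 6 = 6 degrees
Difference: |300.5 - 6| = 294.5 degrees
Since 294.5 > 180, the smaller angle is 360 - 294.5 = 65.5 degrees

Final answer: 65.5 degrees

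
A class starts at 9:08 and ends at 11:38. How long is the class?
From 9:08 to 11:38:
(11 x 60 + 38) - (9 x 60 + 8) = 698 - 548 = 150 minutes
= 2 hours and 30 minutes

Final answer: 2 hours and 30 minutes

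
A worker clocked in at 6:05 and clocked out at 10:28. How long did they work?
From 6:05 to 10:28:
(10 x 60 + 28) - (6 x 60 + 5) = 628 - 365 = 263 minutes
= 4 hours and 23 minutes

Final answer: 4 hours and 23 minutes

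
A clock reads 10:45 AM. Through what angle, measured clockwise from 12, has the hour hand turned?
The hour hand moves 30 degrees per hour and 0.5 degrees per minute.
At 10:45: (10) x 30 + 45 x 0.5 = 300 + 22.5 = 322.5 degrees

Final answer: 322.5 degrees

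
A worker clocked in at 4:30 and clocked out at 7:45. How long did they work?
From 4:30 to 7:45:
(7 x 60 + 45) - (4 x 60 + 30) = 465 - 270 = 195 minutes
= 3 hours and 15 minutes

Final answer: 3 hours and 15 minutes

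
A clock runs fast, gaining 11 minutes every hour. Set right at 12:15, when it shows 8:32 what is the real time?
For every 60 true minutes, the faulty clock advances 71 minutes, so 1 faulty-clock minute corresponds to 60/71 true minutes.
From 12:15 to 8:32 on the faulty dial is 497 minutes.
True elapsed: 497 x 60/71 = 420 minutes = 7 hours.
True time: 12:15 + 7 hours = 7:15.

Final answer: 7:15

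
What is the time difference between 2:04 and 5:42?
From 2:04 to 5:42:
(5 x 60 + 42) - (2 x 60 + 4) = 342 - 124 = 218 minutes
= 3 hours and 38 minutes

Final answer: 3 hours and 38 minutes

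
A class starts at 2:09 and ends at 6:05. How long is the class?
From 2:09 to 6:05:
(6 x 60 + 5) - (2 x 60 + 9) = 365 - 129 = 236 minutes
= 3 hours and 56 minutes

Final answer: 3 hours and 56 minutes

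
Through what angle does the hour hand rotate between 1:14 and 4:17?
The hour hand moves 0.5 degrees per minute.
Time elapsed: 4:17 - 1:14 = 183 minutes
Angular displacement: 183 x 0.5 = 91.5 degrees

Final answer: 91.5 degrees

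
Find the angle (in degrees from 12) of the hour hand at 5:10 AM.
The hour hand moves 30 degrees per hour and 0.5 degrees per minute.
At 5:10: (5) x 30 + 10 x 0.5 = 150 + 5 = 155 degrees

Final answer: 155 degrees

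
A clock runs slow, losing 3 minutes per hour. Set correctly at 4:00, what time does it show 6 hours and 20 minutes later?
For every 60 true minutes, the faulty clock advances 60 - 3 = 57 minutes.
True elapsed: 6 hours and 20 minutes = 380 minutes.
Faulty clock advances: 380 x 57/60 = 361 minutes (drift: 19 minutes behind).
Shown time: 4:00 + 361 minutes = 10:01.

Final answer: 10:01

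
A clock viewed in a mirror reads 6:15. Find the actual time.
Reflection across the vertical (12-6) axis maps a hand at angle A degrees to (360 - A) degrees, which sends a reading of T minutes past 12:00 to (720 - T) minutes past 12:00.
Mirror reads 6:15 = 375 minutes past 12:00.
Actual time: (720 - 375) mod 720 = 345 minutes = 5:45.

Final answer: 5:45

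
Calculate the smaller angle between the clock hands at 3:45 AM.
Hour hand position: 3 x 30 + 45 x 0.5 = 112.5 degrees
Minute hand position: 45 x 6 = 270 degrees
Difference: |112.5 - 270| = 157.5 degrees
The angle between the hands is 157.5 degrees

Final answer: 157.5 degrees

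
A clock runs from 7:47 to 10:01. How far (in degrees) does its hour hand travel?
The hour hand moves 0.5 degrees per minute.
Time elapsed: 10:01 - 7:47 = 134 minutes
Angular displacement: 134 x 0.5 = 67 degrees

Final answer: 67 degrees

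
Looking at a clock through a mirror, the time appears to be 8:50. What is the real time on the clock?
Reflection across the vertical (12-6) axis maps a hand at angle A degrees to (360 - A) degrees, which sends a reading of T minutes past 12:00 to (720 - T) minutes past 12:00.
Mirror reads 8:50 = 530 minutes past 12:00.
Actual time: (720 - 530) mod 720 = 190 minutes = 3:10.

Final answer: 3:10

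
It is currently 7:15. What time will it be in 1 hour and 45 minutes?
Starting time: 7:15
Adding 45 minutes to 15 minutes: 15 + 45 = 60 minutes = 1 hour
Adding 1 hour: 7 + 1 + 1 (carry) = 9
Final time: 9:00

Final answer: 9:00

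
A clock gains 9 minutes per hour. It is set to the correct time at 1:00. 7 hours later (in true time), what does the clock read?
For every 60 true minutes, the faulty clock advances 60 + 9 = 69 minutes.
True elapsed: 7 hours = 420 minutes.
Faulty clock advances: 420 x 69/60 = 483 minutes (drift: 63 minutes ahead).
Shown time: 1:00 + 483 minutes = 9:03.

Final answer: 9:03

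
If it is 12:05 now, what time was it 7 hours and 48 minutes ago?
Starting time: 12:05 = 5 total minutes past 12:00
Subtracting: 7 hours and 48 minutes = 468 minutes
5 - 468 = -463 (negative, add 12 hours = 720) = 257 minutes
= 4 hours and 17 minutes past 12:00 = 4:17

Final answer: 4:17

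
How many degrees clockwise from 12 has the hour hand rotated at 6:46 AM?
The hour hand moves 30 degrees per hour and 0.5 degrees per minute.
At 6:46: (6) x 30 + 46 x 0.5 = 180 + 23 = 203 degrees

Final answer: 203 degrees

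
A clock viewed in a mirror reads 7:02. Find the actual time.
Reflection across the vertical (12-6) axis maps a hand at angle A degrees to (360 - A) degrees, which sends a reading of T minutes past 12:00 to (720 - T) minutes past 12:00.
Mirror reads 7:02 = 422 minutes past 12:00.
Actual time: (720 - 422) mod 720 = 298 minutes = 4:58.

Final answer: 4:58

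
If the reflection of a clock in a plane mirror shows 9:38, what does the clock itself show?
Reflection across the vertical (12-6) axis maps a hand at angle A degrees to (360 - A) degrees, which sends a reading of T minutes past 12:00 to (720 - T) minutes past 12:00.
Mirror reads 9:38 = 578 minutes past 12:00.
Actual time: (720 - 578) mod 720 = 142 minutes = 2:22.

Final answer: 2:22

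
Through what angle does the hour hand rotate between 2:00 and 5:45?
The hour hand moves 0.5 degrees per minute.
Time elapsed: 5:45 - 2:00 = 225 minutes
Angular displacement: 225 x 0.5 = 112.5 degrees

Final answer: 112.5 degrees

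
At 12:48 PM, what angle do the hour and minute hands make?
Hour hand position: 0 x 30 + 48 x 0.5 = 24 degrees
Minute hand position: 48 x 6 = 288 degrees
Difference: |24 - 288| = 264 degrees
Since 264 > 180, the smaller angle is 360 - 264 = 96 degrees

Final answer: 96 degrees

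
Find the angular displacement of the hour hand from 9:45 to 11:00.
The hour hand moves 0.5 degrees per minute.
Time elapsed: 11:00 - 9:45 = 75 minutes
Angular displacement: 75 x 0.5 = 37.5 degrees

Final answer: 37.5 degrees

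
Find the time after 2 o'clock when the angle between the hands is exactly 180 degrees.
For hands to be 180 degrees apart: |30H - 5.5t| = 180
With H = 2: t = (30 x 2 + 180)/5.5 = 43.64 or t = (30 x 2 - 180)/5.5 = -21.82
First valid solution (0 < t < 60): t = 43.64 minutes
The hands are opposite at 43.64 minutes past 2:00.

Final answer: 43.64 minutes past 2:00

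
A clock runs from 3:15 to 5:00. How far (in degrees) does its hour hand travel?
The hour hand moves 0.5 degrees per minute.
Time elapsed: 5:00 - 3:15 = 105 minutes
Angular displacement: 105 x 0.5 = 52.5 degrees

Final answer: 52.5 degrees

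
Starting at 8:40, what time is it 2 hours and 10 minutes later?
Starting time: 8:40
Adding 10 minutes to 40 minutes: 40 + 10 = 50 minutes
Adding 2 hours: 8 + 2 = 10
Final time: 10:50

Final answer: 10:50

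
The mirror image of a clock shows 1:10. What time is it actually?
Reflection across the vertical (12-6) axis maps a hand at angle A degrees to (360 - A) degrees, which sends a reading of T minutes past 12:00 to (720 - T) minutes past 12:00.
Mirror reads 1:10 = 70 minutes past 12:00.
Actual time: (720 - 70) mod 720 = 650 minutes = 10:50.

Final answer: 10:50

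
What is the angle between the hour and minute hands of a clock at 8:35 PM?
Hour hand position: 8 x 30 + 35 x 0.5 = 257.5 degrees
Minute hand position: 35 x 6 = 210 degrees
Difference: |257.5 - 210| = 47.5 degrees
The angle between the hands is 47.5 degrees

Final answer: 47.5 degrees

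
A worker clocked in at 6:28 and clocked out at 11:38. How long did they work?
From 6:28 to 11:38:
(11 x 60 + 38) - (6 x 60 + 28) = 698 - 388 = 310 minutes
= 5 hours and 10 minutes

Final answer: 5 hours and 10 minutes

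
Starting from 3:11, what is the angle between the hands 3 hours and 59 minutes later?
First find the time 3 hours and 59 minutes after 3:11.
Total minutes: 3 x 60 + 11 + 3 x 60 + 59 = 430.
430 mod 720 = 430 minutes = 7:10.
Now compute the angle at 7:10:
Hour hand: 7 x 30 + 10 x 0.5 = 215 degrees
Minute hand: 10 x 6 = 60 degrees
Difference: |215 - 60| = 155 degrees
The angle is 155 degrees

Final answer: 155 degrees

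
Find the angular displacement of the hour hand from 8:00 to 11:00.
The hour hand moves 0.5 degrees per minute.
Time elapsed: 11:00 - 8:00 = 180 minutes
Angular displacement: 180 x 0.5 = 90 degrees

Final answer: 90 degrees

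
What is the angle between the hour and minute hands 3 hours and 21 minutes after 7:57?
First find the time 3 hours and 21 minutes after 7:57.
Total minutes: 7 x 60 + 57 + 3 x 60 + 21 = 678.
678 mod 720 = 678 minutes = 11:18.
Now compute the angle at 11:18:
Hour hand: 11 x 30 + 18 x 0.5 = 339 degrees
Minute hand: 18 x 6 = 108 degrees
Difference: |339 - 108| = 231 degrees
Smaller angle: 360 - 231 = 129 degrees

Final answer: 129 degrees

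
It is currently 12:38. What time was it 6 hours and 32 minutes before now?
Starting time: 12:38 = 38 total minutes past 12:00
Subtracting: 6 hours and 32 minutes = 392 minutes
38 - 392 = -354 (negative, add 12 hours = 720) = 366 minutes
= 6 hours and 6 minutes past 12:00 = 6:06

Final answer: 6:06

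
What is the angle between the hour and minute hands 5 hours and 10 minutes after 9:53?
First find the time 5 hours and 10 minutes after 9:53.
Total minutes: 9 x 60 + 53 + 5 x 60 + 10 = 903.
903 mod 720 = 183 minutes = 3:03.
Now compute the angle at 3:03:
Hour hand: 3 x 30 + 3 x 0.5 = 91.5 degrees
Minute hand: 3 x 6 = 18 degrees
Difference: |91.5 - 18| = 73.5 degrees
The angle is 73.5 degrees

Final answer: 73.5 degrees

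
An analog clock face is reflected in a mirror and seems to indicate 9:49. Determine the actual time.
Reflection across the vertical (12-6) axis maps a hand at angle A degrees to (360 - A) degrees, which sends a reading of T minutes past 12:00 to (720 - T) minutes past 12:00.
Mirror reads 9:49 = 589 minutes past 12:00.
Actual time: (720 - 589) mod 720 = 131 minutes = 2:11.

Final answer: 2:11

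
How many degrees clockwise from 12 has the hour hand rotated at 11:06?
The hour hand moves 30 degrees per hour and 0.5 degrees per minute.
At 11:06: (11) x 30 + 6 x 0.5 = 330 + 3 = 333 degrees

Final answer: 333 degrees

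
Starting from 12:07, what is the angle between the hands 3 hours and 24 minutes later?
First find the time 3 hours and 24 minutes after 12:07.
Total minutes: 12 x 60 + 7 + 3 x 60 + 24 = 931.
931 mod 720 = 211 minutes = 3:31.
Now compute the angle at 3:31:
Hour hand: 3 x 30 + 31 x 0.5 = 105.5 degrees
Minute hand: 31 x 6 = 186 degrees
Difference: |105.5 - 186| = 80.5 degrees
The angle is 80.5 degrees

Final answer: 80.5 degrees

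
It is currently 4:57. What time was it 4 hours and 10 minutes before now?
Starting time: 4:57 = 297 total minutes past 12:00
Subtracting: 4 hours and 10 minutes = 250 minutes
297 - 250 = 47 minutes
= 47 minutes past 12:00 = 12:47

Final answer: 12:47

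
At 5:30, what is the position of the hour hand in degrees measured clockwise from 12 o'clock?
The hour hand moves 30 degrees per hour and 0.5 degrees per minute.
At 5:30: (5) x 30 + 30 x 0.5 = 150 + 15 = 165 degrees

Final answer: 165 degrees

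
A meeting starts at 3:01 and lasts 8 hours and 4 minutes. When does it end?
Starting time: 3:01
Adding 4 minutes to 1 minute: 1 + 4 = 5 minutes
Adding 8 hours: 3 + 8 = 11
Final time: 11:05

Final answer: 11:05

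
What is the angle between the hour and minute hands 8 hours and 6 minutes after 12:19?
First find the time 8 hours and 6 minutes after 12:19.
Total minutes: 12 x 60 + 19 + 8 x 60 + 6 = 1225.
1225 mod 720 = 505 minutes = 8:25.
Now compute the angle at 8:25:
Hour hand: 8 x 30 + 25 x 0.5 = 252.5 degrees
Minute hand: 25 x 6 = 150 degrees
Difference: |252.5 - 150| = 102.5 degrees
The angle is 102.5 degrees

Final answer: 102.5 degrees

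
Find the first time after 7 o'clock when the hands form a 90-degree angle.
At t minutes past 7:00, the hour hand is at 30 x 7 + 0.5t degrees and the minute hand is at 6t degrees.
The smaller angle between them is 90 degrees when |30H - 5.5t| = 90 or |30H - 5.5t| = 270.
With H = 7, solve 30 x 7 - 5.5t = +/- target for each target:
  t = (30 x 7 - 90) / 5.5 = 21.82
  t = (30 x 7 + 90) / 5.5 = 54.55
  t = (30 x 7 - 270) / 5.5 = -10.91 (outside (0, 60))
  t = (30 x 7 + 270) / 5.5 = 87.27 (outside (0, 60))
Valid solutions in (0, 60): {21.82, 54.55} minutes.
First occurrence: t = 21.82 minutes.
The hands are at right angles at 21.82 minutes past 7:00.

Final answer: 21.82 minutes past 7:00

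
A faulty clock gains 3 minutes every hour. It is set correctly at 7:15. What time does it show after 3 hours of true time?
For every 60 true minutes, the faulty clock advances 60 + 3 = 63 minutes.
True elapsed: 3 hours = 180 minutes.
Faulty clock advances: 180 x 63/60 = 189 minutes (drift: 9 minutes ahead).
Shown time: 7:15 + 189 minutes = 10:24.

Final answer: 10:24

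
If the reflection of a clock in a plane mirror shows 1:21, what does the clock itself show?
Reflection across the vertical (12-6) axis maps a hand at angle A degrees to (360 - A) degrees, which sends a reading of T minutes past 12:00 to (720 - T) minutes past 12:00.
Mirror reads 1:21 = 81 minutes past 12:00.
Actual time: (720 - 81) mod 720 = 639 minutes = 10:39.

Final answer: 10:39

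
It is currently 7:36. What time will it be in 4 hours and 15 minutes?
Starting time: 7:36
Adding 15 minutes to 36 minutes: 36 + 15 = 51 minutes
Adding 4 hours: 7 + 4 = 11
Final time: 11:51

Final answer: 11:51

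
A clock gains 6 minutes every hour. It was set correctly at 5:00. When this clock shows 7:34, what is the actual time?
For every 60 true minutes, the faulty clock advances 66 minutes, so 1 faulty-clock minute corresponds to 60/66 true minutes.
From 5:00 to 7:34 on the faulty dial is 154 minutes.
True elapsed: 154 x 60/66 = 140 minutes = 2 hours and 20 minutes.
True time: 5:00 + 2 hours and 20 minutes = 7:20.

Final answer: 7:20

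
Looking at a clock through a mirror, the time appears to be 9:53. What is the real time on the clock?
Reflection across the vertical (12-6) axis maps a hand at angle A degrees to (360 - A) degrees, which sends a reading of T minutes past 12:00 to (720 - T) minutes past 12:00.
Mirror reads 9:53 = 593 minutes past 12:00.
Actual time: (720 - 593) mod 720 = 127 minutes = 2:07.

Final answer: 2:07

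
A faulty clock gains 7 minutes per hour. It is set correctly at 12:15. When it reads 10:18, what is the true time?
For every 60 true minutes, the faulty clock advances 67 minutes, so 1 faulty-clock minute corresponds to 60/67 true minutes.
From 12:15 to 10:18 on the faulty dial is 603 minutes.
True elapsed: 603 x 60/67 = 540 minutes = 9 hours.
True time: 12:15 + 9 hours = 9:15.

Final answer: 9:15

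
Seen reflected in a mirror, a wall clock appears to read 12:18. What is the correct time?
Reflection across the vertical (12-6) axis maps a hand at angle A degrees to (360 - A) degrees, which sends a reading of T minutes past 12:00 to (720 - T) minutes past 12:00.
Mirror reads 12:18 = 18 minutes past 12:00.
Actual time: (720 - 18) mod 720 = 702 minutes = 11:42.

Final answer: 11:42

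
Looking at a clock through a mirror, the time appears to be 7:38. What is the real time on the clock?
Reflection across the vertical (12-6) axis maps a hand at angle A degrees to (360 - A) degrees, which sends a reading of T minutes past 12:00 to (720 - T) minutes past 12:00.
Mirror reads 7:38 = 458 minutes past 12:00.
Actual time: (720 - 458) mod 720 = 262 minutes = 4:22.

Final answer: 4:22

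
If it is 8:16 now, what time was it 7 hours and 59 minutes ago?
Starting time: 8:16 = 496 total minutes past 12:00
Subtracting: 7 hours and 59 minutes = 479 minutes
496 - 479 = 17 minutes
= 17 minutes past 12:00 = 12:17

Final answer: 12:17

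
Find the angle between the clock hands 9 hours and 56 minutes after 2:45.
First find the time 9 hours and 56 minutes after 2:45.
Total minutes: 2 x 60 + 45 + 9 x 60 + 56 = 761.
761 mod 720 = 41 minutes = 12:41.
Now compute the angle at 12:41:
Hour hand: 0 x 30 + 41 x 0.5 = 20.5 degrees
Minute hand: 41 x 6 = 246 degrees
Difference: |20.5 - 246| = 225.5 degrees
Smaller angle: 360 - 225.5 = 134.5 degrees

Final answer: 134.5 degrees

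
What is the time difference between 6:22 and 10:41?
From 6:22 to 10:41:
(10 x 60 + 41) - (6 x 60 + 22) = 641 - 382 = 259 minutes
= 4 hours and 19 minutes

Final answer: 4 hours and 19 minutes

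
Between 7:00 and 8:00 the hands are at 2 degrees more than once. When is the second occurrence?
At t minutes past 7:00, the hour hand is at 30 x 7 + 0.5t degrees and the minute hand is at 6t degrees.
The smaller angle between them is 2 degrees when |30H - 5.5t| = 2 or |30H - 5.5t| = 358.
With H = 7, solve 30 x 7 - 5.5t = +/- target for each target:
  t = (30 x 7 - 2) / 5.5 = 37.82
  t = (30 x 7 + 2) / 5.5 = 38.55
  t = (30 x 7 - 358) / 5.5 = -26.91 (outside (0, 60))
  t = (30 x 7 + 358) / 5.5 = 103.27 (outside (0, 60))
Valid solutions in (0, 60): {37.82, 38.55} minutes.
The second occurrence is t = 38.55 minutes.
The hands form a 2-degree angle at 38.55 minutes past 7:00.

Final answer: 38.55 minutes past 7:00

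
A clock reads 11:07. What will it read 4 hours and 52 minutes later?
Starting time: 11:07
Adding 52 minutes to 7 minutes: 7 + 52 = 59 minutes
Adding 4 hours: 11 + 4 = 15 - 12 = 3
Final time: 3:59

Final answer: 3:59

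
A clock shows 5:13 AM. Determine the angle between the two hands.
Hour hand position: 5 x 30 + 13 x 0.5 = 156.5 degrees
Minute hand position: 13 x 6 = 78 degrees
Difference: |156.5 - 78| = 78.5 degrees
The angle between the hands is 78.5 degrees

Final answer: 78.5 degrees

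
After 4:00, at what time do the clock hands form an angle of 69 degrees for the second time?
At t minutes past 4:00, the hour hand is at 30 x 4 + 0.5t degrees and the minute hand is at 6t degrees.
The smaller angle between them is 69 degrees when |30H - 5.5t| = 69 or |30H - 5.5t| = 291.
With H = 4, solve 30 x 4 - 5.5t = +/- target for each target:
  t = (30 x 4 - 69) / 5.5 = 9.27
  t = (30 x 4 + 69) / 5.5 = 34.36
  t = (30 x 4 - 291) / 5.5 = -31.09 (outside (0, 60))
  t = (30 x 4 + 291) / 5.5 = 74.73 (outside (0, 60))
Valid solutions in (0, 60): {9.27, 34.36} minutes.
The second occurrence is t = 34.36 minutes.
The hands form a 69-degree angle at 34.36 minutes past 4:00.

Final answer: 34.36 minutes past 4:00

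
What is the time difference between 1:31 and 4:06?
From 1:31 to 4:06:
(4 x 60 + 6) - (1 x 60 + 31) = 246 - 91 = 155 minutes
= 2 hours and 35 minutes

Final answer: 2 hours and 35 minutes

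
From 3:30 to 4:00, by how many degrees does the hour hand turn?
The hour hand moves 0.5 degrees per minute.
Time elapsed: 4:00 - 3:30 = 30 minutes
Angular displacement: 30 x 0.5 = 15 degrees

Final answer: 15 degrees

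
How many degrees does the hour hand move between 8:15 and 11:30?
The hour hand moves 0.5 degrees per minute.
Time elapsed: 11:30 - 8:15 = 195 minutes
Angular displacement: 195 x 0.5 = 97.5 degrees

Final answer: 97.5 degrees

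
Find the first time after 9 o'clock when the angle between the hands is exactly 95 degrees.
At t minutes past 9:00, the hour hand is at 30 x 9 + 0.5t degrees and the minute hand is at 6t degrees.
The smaller angle between them is 95 degrees when |30H - 5.5t| = 95 or |30H - 5.5t| = 265.
With H = 9, solve 30 x 9 - 5.5t = +/- target for each target:
  t = (30 x 9 - 95) / 5.5 = 31.82
  t = (30 x 9 + 95) / 5.5 = 66.36 (outside (0, 60))
  t = (30 x 9 - 265) / 5.5 = 0.91
  t = (30 x 9 + 265) / 5.5 = 97.27 (outside (0, 60))
Valid solutions in (0, 60): {0.91, 31.82} minutes.
The first occurrence is t = 0.91 minutes.
The hands form a 95-degree angle at 0.91 minutes past 9:00.

Final answer: 0.91 minutes past 9:00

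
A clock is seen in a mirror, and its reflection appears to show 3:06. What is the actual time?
Reflection across the vertical (12-6) axis maps a hand at angle A degrees to (360 - A) degrees, which sends a reading of T minutes past 12:00 to (720 - T) minutes past 12:00.
Mirror reads 3:06 = 186 minutes past 12:00.
Actual time: (720 - 186) mod 720 = 534 minutes = 8:54.

Final answer: 8:54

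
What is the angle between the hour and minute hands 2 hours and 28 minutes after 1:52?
First find the time 2 hours and 28 minutes after 1:52.
Total minutes: 1 x 60 + 52 + 2 x 60 + 28 = 260.
260 mod 720 = 260 minutes = 4:20.
Now compute the angle at 4:20:
Hour hand: 4 x 30 + 20 x 0.5 = 130 degrees
Minute hand: 20 x 6 = 120 degrees
Difference: |130 - 120| = 10 degrees
The angle is 10 degrees

Final answer: 10 degrees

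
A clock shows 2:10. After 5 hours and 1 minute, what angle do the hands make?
First find the time 5 hours and 1 minute after 2:10.
Total minutes: 2 x 60 + 10 + 5 x 60 + 1 = 431.
431 mod 720 = 431 minutes = 7:11.
Now compute the angle at 7:11:
Hour hand: 7 x 30 + 11 x 0.5 = 215.5 degrees
Minute hand: 11 x 6 = 66 degrees
Difference: |215.5 - 66| = 149.5 degrees
The angle is 149.5 degrees

Final answer: 149.5 degrees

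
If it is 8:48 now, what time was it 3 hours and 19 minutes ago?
Starting time: 8:48 = 528 total minutes past 12:00
Subtracting: 3 hours and 19 minutes = 199 minutes
528 - 199 = 329 minutes
= 5 hours and 29 minutes past 12:00 = 5:29

Final answer: 5:29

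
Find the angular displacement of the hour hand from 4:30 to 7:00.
The hour hand moves 0.5 degrees per minute.
Time elapsed: 7:00 - 4:30 = 150 minutes
Angular displacement: 150 x 0.5 = 75 degrees

Final answer: 75 degrees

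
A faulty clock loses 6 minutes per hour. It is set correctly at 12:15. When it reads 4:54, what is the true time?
For every 60 true minutes, the faulty clock advances 54 minutes, so 1 faulty-clock minute corresponds to 60/54 true minutes.
From 12:15 to 4:54 on the faulty dial is 279 minutes.
True elapsed: 279 x 60/54 = 310 minutes = 5 hours and 10 minutes.
True time: 12:15 + 5 hours and 10 minutes = 5:25.

Final answer: 5:25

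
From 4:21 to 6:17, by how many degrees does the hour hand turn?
The hour hand moves 0.5 degrees per minute.
Time elapsed: 6:17 - 4:21 = 116 minutes
Angular displacement: 116 x 0.5 = 58 degrees

Final answer: 58 degrees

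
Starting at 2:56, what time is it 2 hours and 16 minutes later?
Starting time: 2:56
Adding 16 minutes to 56 minutes: 56 + 16 = 72 minutes = 1 hour and 12 minutes
Adding 2 hours: 2 + 2 + 1 (carry) = 5
Final time: 5:12

Final answer: 5:12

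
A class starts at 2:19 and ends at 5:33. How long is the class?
From 2:19 to 5:33:
(5 x 60 + 33) - (2 x 60 + 19) = 333 - 139 = 194 minutes
= 3 hours and 14 minutes

Final answer: 3 hours and 14 minutes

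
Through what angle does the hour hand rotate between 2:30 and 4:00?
The hour hand moves 0.5 degrees per minute.
Time elapsed: 4:00 - 2:30 = 90 minutes
Angular displacement: 90 x 0.5 = 45 degrees

Final answer: 45 degrees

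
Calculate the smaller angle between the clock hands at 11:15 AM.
Hour hand position: 11 x 30 + 15 x 0.5 = 337.5 degrees
Minute hand position: 15 x 6 = 90 degrees
Difference: |337.5 - 90| = 247.5 degrees
Since 247.5 > 180, the smaller angle is 360 - 247.5 = 112.5 degrees

Final answer: 112.5 degrees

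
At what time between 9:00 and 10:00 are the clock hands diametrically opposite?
For hands to be 180 degrees apart: |30H - 5.5t| = 180
With H = 9: t = (30 x 9 + 180)/5.5 = 81.82 or t = (30 x 9 - 180)/5.5 = 16.36
First valid solution (0 < t < 60): t = 16.36 minutes
The hands are opposite at 16.36 minutes past 9:00.

Final answer: 16.36 minutes past 9:00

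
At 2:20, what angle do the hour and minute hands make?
Hour hand position: 2 x 30 + 20 x 0.5 = 70 degrees
Minute hand position: 20 x 6 = 120 degrees
Difference: |70 - 120| = 50 degrees
The angle between the hands is 50 degrees

Final answer: 50 degrees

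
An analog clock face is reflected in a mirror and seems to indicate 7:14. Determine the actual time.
Reflection across the vertical (12-6) axis maps a hand at angle A degrees to (360 - A) degrees, which sends a reading of T minutes past 12:00 to (720 - T) minutes past 12:00.
Mirror reads 7:14 = 434 minutes past 12:00.
Actual time: (720 - 434) mod 720 = 286 minutes = 4:46.

Final answer: 4:46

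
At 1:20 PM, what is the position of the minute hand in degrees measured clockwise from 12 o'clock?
The minute hand moves 6 degrees per minute.
At 1:20: 20 x 6 = 120 degrees

Final answer: 120 degrees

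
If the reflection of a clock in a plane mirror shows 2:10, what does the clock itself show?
Reflection across the vertical (12-6) axis maps a hand at angle A degrees to (360 - A) degrees, which sends a reading of T minutes past 12:00 to (720 - T) minutes past 12:00.
Mirror reads 2:10 = 130 minutes past 12:00.
Actual time: (720 - 130) mod 720 = 590 minutes = 9:50.

Final answer: 9:50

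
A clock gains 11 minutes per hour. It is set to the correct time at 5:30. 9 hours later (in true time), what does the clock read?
For every 60 true minutes, the faulty clock advances 60 + 11 = 71 minutes.
True elapsed: 9 hours = 540 minutes.
Faulty clock advances: 540 x 71/60 = 639 minutes (drift: 99 minutes ahead).
Shown time: 5:30 + 639 minutes = 4:09.

Final answer: 4:09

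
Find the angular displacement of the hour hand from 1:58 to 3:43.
The hour hand moves 0.5 degrees per minute.
Time elapsed: 3:43 - 1:58 = 105 minutes
Angular displacement: 105 x 0.5 = 52.5 degrees

Final answer: 52.5 degrees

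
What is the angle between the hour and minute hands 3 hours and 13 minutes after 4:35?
First find the time 3 hours and 13 minutes after 4:35.
Total minutes: 4 x 60 + 35 + 3 x 60 + 13 = 468.
468 mod 720 = 468 minutes = 7:48.
Now compute the angle at 7:48:
Hour hand: 7 x 30 + 48 x 0.5 = 234 degrees
Minute hand: 48 x 6 = 288 degrees
Difference: |234 - 288| = 54 degrees
The angle is 54 degrees

Final answer: 54 degrees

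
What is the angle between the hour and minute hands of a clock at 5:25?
Hour hand position: 5 x 30 + 25 x 0.5 = 162.5 degrees
Minute hand position: 25 x 6 = 150 degrees
Difference: |162.5 - 150| = 12.5 degrees
The angle between the hands is 12.5 degrees

Final answer: 12.5 degrees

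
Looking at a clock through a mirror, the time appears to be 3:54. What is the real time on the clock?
Reflection across the vertical (12-6) axis maps a hand at angle A degrees to (360 - A) degrees, which sends a reading of T minutes past 12:00 to (720 - T) minutes past 12:00.
Mirror reads 3:54 = 234 minutes past 12:00.
Actual time: (720 - 234) mod 720 = 486 minutes = 8:06.

Final answer: 8:06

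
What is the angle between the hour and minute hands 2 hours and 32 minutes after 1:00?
First find the time 2 hours and 32 minutes after 1:00.
Total minutes: 1 x 60 + 0 + 2 x 60 + 32 = 212.
212 mod 720 = 212 minutes = 3:32.
Now compute the angle at 3:32:
Hour hand: 3 x 30 + 32 x 0.5 = 106 degrees
Minute hand: 32 x 6 = 192 degrees
Difference: |106 - 192| = 86 degrees
The angle is 86 degrees

Final answer: 86 degrees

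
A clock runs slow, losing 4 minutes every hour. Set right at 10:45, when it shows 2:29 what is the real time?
For every 60 true minutes, the faulty clock advances 56 minutes, so 1 faulty-clock minute corresponds to 60/56 true minutes.
From 10:45 to 2:29 on the faulty dial is 224 minutes.
True elapsed: 224 x 60/56 = 240 minutes = 4 hours.
True time: 10:45 + 4 hours = 2:45.

Final answer: 2:45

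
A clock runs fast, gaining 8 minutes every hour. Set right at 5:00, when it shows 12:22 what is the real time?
For every 60 true minutes, the faulty clock advances 68 minutes, so 1 faulty-clock minute corresponds to 60/68 true minutes.
From 5:00 to 12:22 on the faulty dial is 442 minutes.
True elapsed: 442 x 60/68 = 390 minutes = 6 hours and 30 minutes.
True time: 5:00 + 6 hours and 30 minutes = 11:30.

Final answer: 11:30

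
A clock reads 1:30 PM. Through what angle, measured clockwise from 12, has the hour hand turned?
The hour hand moves 30 degrees per hour and 0.5 degrees per minute.
At 1:30: (1) x 30 + 30 x 0.5 = 30 + 15 = 45 degrees

Final answer: 45 degrees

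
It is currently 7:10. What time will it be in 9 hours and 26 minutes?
Starting time: 7:10
Adding 26 minutes to 10 minutes: 10 + 26 = 36 minutes
Adding 9 hours: 7 + 9 = 16 - 12 = 4
Final time: 4:36

Final answer: 4:36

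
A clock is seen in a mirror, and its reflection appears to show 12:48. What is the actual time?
Reflection across the vertical (12-6) axis maps a hand at angle A degrees to (360 - A) degrees, which sends a reading of T minutes past 12:00 to (720 - T) minutes past 12:00.
Mirror reads 12:48 = 48 minutes past 12:00.
Actual time: (720 - 48) mod 720 = 672 minutes = 11:12.

Final answer: 11:12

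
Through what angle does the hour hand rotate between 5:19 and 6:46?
The hour hand moves 0.5 degrees per minute.
Time elapsed: 6:46 - 5:19 = 87 minutes
Angular displacement: 87 x 0.5 = 43.5 degrees

Final answer: 43.5 degrees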